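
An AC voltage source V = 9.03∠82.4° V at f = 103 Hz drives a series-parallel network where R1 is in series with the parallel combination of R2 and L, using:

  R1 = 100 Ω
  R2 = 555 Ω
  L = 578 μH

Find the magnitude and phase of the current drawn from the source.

Step 1 — Angular frequency: ω = 2π·f = 2π·103 = 647.2 rad/s.
Step 2 — Component impedances:
  R1: Z = R = 100 Ω
  R2: Z = R = 555 Ω
  L: Z = jωL = j·647.2·0.000578 = 0 + j0.3741 Ω
Step 3 — Parallel branch: R2 || L = 1/(1/R2 + 1/L) = 0.0002521 + j0.3741 Ω.
Step 4 — Series with R1: Z_total = R1 + (R2 || L) = 100 + j0.3741 Ω = 100∠0.2° Ω.
Step 5 — Source phasor: V = 9.03∠82.4° V = 1.194 + j8.951 V.
Step 6 — Ohm's law: I = V / Z_total = (1.194 + j8.951) / (100 + j0.3741) = 0.01228 + j0.08946 A.
Step 7 — Convert to polar: |I| = 0.0903 A, ∠I = 82.2°.

I = 0.0903∠82.2° A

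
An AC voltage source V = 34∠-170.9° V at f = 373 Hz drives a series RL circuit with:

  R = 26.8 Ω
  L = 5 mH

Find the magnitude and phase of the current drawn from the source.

Step 1 — Angular frequency: ω = 2π·f = 2π·373 = 2344 rad/s.
Step 2 — Component impedances:
  R: Z = R = 26.8 Ω
  L: Z = jωL = j·2344·0.005 = 0 + j11.72 Ω
Step 3 — Series combination: Z_total = R + L = 26.8 + j11.72 Ω = 29.25∠23.6° Ω.
Step 4 — Source phasor: V = 34∠-170.9° V = -33.57 - j5.377 V.
Step 5 — Ohm's law: I = V / Z_total = (-33.57 - j5.377) / (26.8 + j11.72) = -1.125 + j0.2914 A.
Step 6 — Convert to polar: |I| = 1.162 A, ∠I = 165.5°.

I = 1.162∠165.5° A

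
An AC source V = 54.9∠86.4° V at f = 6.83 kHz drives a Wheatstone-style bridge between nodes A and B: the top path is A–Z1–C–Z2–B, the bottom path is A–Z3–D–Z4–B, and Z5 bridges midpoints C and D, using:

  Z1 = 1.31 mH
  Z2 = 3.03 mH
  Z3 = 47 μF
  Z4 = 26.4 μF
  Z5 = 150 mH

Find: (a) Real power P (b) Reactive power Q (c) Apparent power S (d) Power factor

Step 1 — Angular frequency: ω = 2π·f = 2π·6830 = 4.291e+04 rad/s.
Step 2 — Component impedances:
  Z1: Z = jωL = j·4.291e+04·0.00131 = 0 + j56.22 Ω
  Z2: Z = jωL = j·4.291e+04·0.00303 = 0 + j130 Ω
  Z3: Z = 1/(jωC) = -j/(ω·C) = 0 - j0.4958 Ω
  Z4: Z = 1/(jωC) = -j/(ω·C) = 0 - j0.8827 Ω
  Z5: Z = jωL = j·4.291e+04·0.15 = 0 + j6437 Ω
Step 3 — Bridge requires nodal analysis (the Z5 bridge couples midpoints C and D, so the two paths cannot be reduced to a simple series/parallel combination). Setting node B to ground and injecting 1 A at node A, the 3-node admittance system at A, C, D solves to V_A = Z_AB = 0 - j1.389 Ω = 1.389∠-90.0° Ω.
Step 4 — Source phasor: V = 54.9∠86.4° V = 3.447 + j54.79 V.
Step 5 — Current: I = V / Z = -39.45 + j2.482 A = 39.53∠176.4° A.
Step 6 — Complex power: S = V·I* = 0 - j2170 VA.
Step 7 — Real power: P = Re(S) = 0 W.
Step 8 — Reactive power: Q = Im(S) = -2170 VAR.
Step 9 — Apparent power: |S| = 2170 VA.
Step 10 — Power factor: PF = P/|S| = 0 (leading).

(a) P = 0 W  (b) Q = -2170 VAR  (c) S = 2170 VA  (d) PF = 0 (leading)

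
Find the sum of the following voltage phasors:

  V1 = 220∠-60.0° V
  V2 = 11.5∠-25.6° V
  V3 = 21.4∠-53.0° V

Step 1 — Convert each phasor to rectangular form:
  V1 = 220·(cos(-60.0°) + j·sin(-60.0°)) = 110 - j190.5 V
  V2 = 11.5·(cos(-25.6°) + j·sin(-25.6°)) = 10.37 - j4.969 V
  V3 = 21.4·(cos(-53.0°) + j·sin(-53.0°)) = 12.88 - j17.09 V
Step 2 — Sum components: V_total = 133.2 - j212.6 V.
Step 3 — Convert to polar: |V_total| = 250.9 V, ∠V_total = -57.9°.

V_total = 250.9∠-57.9° V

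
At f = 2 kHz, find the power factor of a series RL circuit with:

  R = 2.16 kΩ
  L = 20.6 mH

Step 1 — Angular frequency: ω = 2π·f = 2π·2000 = 1.257e+04 rad/s.
Step 2 — Component impedances:
  R: Z = R = 2160 Ω
  L: Z = jωL = j·1.257e+04·0.0206 = 0 + j258.9 Ω
Step 3 — Series combination: Z_total = R + L = 2160 + j258.9 Ω = 2175∠6.8° Ω.
Step 4 — Power factor: PF = cos(φ) = Re(Z)/|Z| = 2160/2175.5 = 0.9929.
Step 5 — Type: Im(Z) = 258.9 ⇒ lagging (phase φ = 6.8°).

PF = 0.9929 (lagging, φ = 6.8°)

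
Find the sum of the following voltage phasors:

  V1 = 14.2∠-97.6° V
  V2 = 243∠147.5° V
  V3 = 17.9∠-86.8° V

Step 1 — Convert each phasor to rectangular form:
  V1 = 14.2·(cos(-97.6°) + j·sin(-97.6°)) = -1.878 - j14.08 V
  V2 = 243·(cos(147.5°) + j·sin(147.5°)) = -204.9 + j130.6 V
  V3 = 17.9·(cos(-86.8°) + j·sin(-86.8°)) = 0.9992 - j17.87 V
Step 2 — Sum components: V_total = -205.8 + j98.62 V.
Step 3 — Convert to polar: |V_total| = 228.2 V, ∠V_total = 154.4°.

V_total = 228.2∠154.4° V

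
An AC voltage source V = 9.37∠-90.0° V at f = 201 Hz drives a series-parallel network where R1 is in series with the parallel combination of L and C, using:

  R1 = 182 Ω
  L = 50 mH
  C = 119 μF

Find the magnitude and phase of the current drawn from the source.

Step 1 — Angular frequency: ω = 2π·f = 2π·201 = 1263 rad/s.
Step 2 — Component impedances:
  R1: Z = R = 182 Ω
  L: Z = jωL = j·1263·0.05 = 0 + j63.15 Ω
  C: Z = 1/(jωC) = -j/(ω·C) = 0 - j6.654 Ω
Step 3 — Parallel branch: L || C = 1/(1/L + 1/C) = 0 - j7.438 Ω.
Step 4 — Series with R1: Z_total = R1 + (L || C) = 182 - j7.438 Ω = 182.2∠-2.3° Ω.
Step 5 — Source phasor: V = 9.37∠-90.0° V = 0 - j9.37 V.
Step 6 — Ohm's law: I = V / Z_total = (0 - j9.37) / (182 - j7.438) = 0.0021 - j0.0514 A.
Step 7 — Convert to polar: |I| = 0.05144 A, ∠I = -87.7°.

I = 0.05144∠-87.7° A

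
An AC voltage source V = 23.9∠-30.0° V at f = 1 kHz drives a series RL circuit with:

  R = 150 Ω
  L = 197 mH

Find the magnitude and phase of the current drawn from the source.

Step 1 — Angular frequency: ω = 2π·f = 2π·1000 = 6283 rad/s.
Step 2 — Component impedances:
  R: Z = R = 150 Ω
  L: Z = jωL = j·6283·0.197 = 0 + j1238 Ω
Step 3 — Series combination: Z_total = R + L = 150 + j1238 Ω = 1247∠83.1° Ω.
Step 4 — Source phasor: V = 23.9∠-30.0° V = 20.7 - j11.95 V.
Step 5 — Ohm's law: I = V / Z_total = (20.7 - j11.95) / (150 + j1238) = -0.007518 - j0.01763 A.
Step 6 — Convert to polar: |I| = 0.01917 A, ∠I = -113.1°.

I = 0.01917∠-113.1° A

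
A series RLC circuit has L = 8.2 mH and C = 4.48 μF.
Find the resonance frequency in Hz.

Step 1 — Resonance condition Im(Z)=0 gives ω₀ = 1/√(LC).
Step 2 — ω₀ = 1/√(0.0082·4.48e-06) = 5217 rad/s.
Step 3 — f₀ = ω₀/(2π) = 830.4 Hz.

f₀ = 830.4 Hz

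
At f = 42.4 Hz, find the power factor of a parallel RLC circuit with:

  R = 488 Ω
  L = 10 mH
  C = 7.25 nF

Step 1 — Angular frequency: ω = 2π·f = 2π·42.4 = 266.4 rad/s.
Step 2 — Component impedances:
  R: Z = R = 488 Ω
  L: Z = jωL = j·266.4·0.01 = 0 + j2.664 Ω
  C: Z = 1/(jωC) = -j/(ω·C) = 0 - j5.177e+05 Ω
Step 3 — Parallel combination: 1/Z_total = 1/R + 1/L + 1/C; Z_total = 0.01454 + j2.664 Ω = 2.664∠89.7° Ω.
Step 4 — Power factor: PF = cos(φ) = Re(Z)/|Z| = 0.014543/2.664 = 0.005459.
Step 5 — Type: Im(Z) = 2.664 ⇒ lagging (phase φ = 89.7°).

PF = 0.005459 (lagging, φ = 89.7°)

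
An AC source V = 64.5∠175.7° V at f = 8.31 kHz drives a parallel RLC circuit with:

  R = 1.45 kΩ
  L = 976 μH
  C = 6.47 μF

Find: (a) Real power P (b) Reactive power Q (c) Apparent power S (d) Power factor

Step 1 — Angular frequency: ω = 2π·f = 2π·8310 = 5.221e+04 rad/s.
Step 2 — Component impedances:
  R: Z = R = 1450 Ω
  L: Z = jωL = j·5.221e+04·0.000976 = 0 + j50.96 Ω
  C: Z = 1/(jωC) = -j/(ω·C) = 0 - j2.96 Ω
Step 3 — Parallel combination: 1/Z_total = 1/R + 1/L + 1/C; Z_total = 0.006811 - j3.143 Ω = 3.143∠-89.9° Ω.
Step 4 — Source phasor: V = 64.5∠175.7° V = -64.32 + j4.836 V.
Step 5 — Current: I = V / Z = -1.583 - j20.46 A = 20.52∠-94.4° A.
Step 6 — Complex power: S = V·I* = 2.869 - j1324 VA.
Step 7 — Real power: P = Re(S) = 2.869 W.
Step 8 — Reactive power: Q = Im(S) = -1324 VAR.
Step 9 — Apparent power: |S| = 1324 VA.
Step 10 — Power factor: PF = P/|S| = 0.002167 (leading).

(a) P = 2.869 W  (b) Q = -1324 VAR  (c) S = 1324 VA  (d) PF = 0.002167 (leading)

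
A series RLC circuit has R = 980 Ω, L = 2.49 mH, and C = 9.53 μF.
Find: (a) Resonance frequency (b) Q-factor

Step 1 — Resonance condition Im(Z)=0 gives ω₀ = 1/√(LC).
Step 2 — ω₀ = 1/√(0.00249·9.53e-06) = 6492 rad/s.
Step 3 — f₀ = ω₀/(2π) = 1033 Hz.
Step 4 — Series Q: Q = ω₀L/R = 6492·0.00249/980 = 0.01649.

(a) f₀ = 1033 Hz  (b) Q = 0.01649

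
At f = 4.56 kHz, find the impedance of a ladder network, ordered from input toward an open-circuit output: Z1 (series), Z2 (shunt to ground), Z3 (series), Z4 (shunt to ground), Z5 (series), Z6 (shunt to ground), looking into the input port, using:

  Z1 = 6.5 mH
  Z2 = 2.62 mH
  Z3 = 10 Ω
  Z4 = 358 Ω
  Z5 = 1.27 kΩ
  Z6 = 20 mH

Step 1 — Angular frequency: ω = 2π·f = 2π·4560 = 2.865e+04 rad/s.
Step 2 — Component impedances:
  Z1: Z = jωL = j·2.865e+04·0.0065 = 0 + j186.2 Ω
  Z2: Z = jωL = j·2.865e+04·0.00262 = 0 + j75.07 Ω
  Z3: Z = R = 10 Ω
  Z4: Z = R = 358 Ω
  Z5: Z = R = 1270 Ω
  Z6: Z = jωL = j·2.865e+04·0.02 = 0 + j573 Ω
Step 3 — Ladder network (open output): work backward from the far end, alternating series and parallel combinations. Z_in = 17.01 + j255.6 Ω = 256.2∠86.2° Ω.

Z = 17.01 + j255.6 Ω = 256.2∠86.2° Ω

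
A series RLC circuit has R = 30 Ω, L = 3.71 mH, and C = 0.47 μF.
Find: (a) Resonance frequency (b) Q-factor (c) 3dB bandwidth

Step 1 — Resonance condition Im(Z)=0 gives ω₀ = 1/√(LC).
Step 2 — ω₀ = 1/√(0.00371·4.7e-07) = 2.395e+04 rad/s.
Step 3 — f₀ = ω₀/(2π) = 3811 Hz.
Step 4 — Series Q: Q = ω₀L/R = 2.395e+04·0.00371/30 = 2.962.
Step 5 — 3dB bandwidth: Δω = ω₀/Q = 8086 rad/s; BW = Δω/(2π) = 1287 Hz.

(a) f₀ = 3811 Hz  (b) Q = 2.962  (c) BW = 1287 Hz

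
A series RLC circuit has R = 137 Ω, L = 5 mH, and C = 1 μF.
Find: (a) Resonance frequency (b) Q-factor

Step 1 — Resonance condition Im(Z)=0 gives ω₀ = 1/√(LC).
Step 2 — ω₀ = 1/√(0.005·1e-06) = 1.414e+04 rad/s.
Step 3 — f₀ = ω₀/(2π) = 2251 Hz.
Step 4 — Series Q: Q = ω₀L/R = 1.414e+04·0.005/137 = 0.5161.

(a) f₀ = 2251 Hz  (b) Q = 0.5161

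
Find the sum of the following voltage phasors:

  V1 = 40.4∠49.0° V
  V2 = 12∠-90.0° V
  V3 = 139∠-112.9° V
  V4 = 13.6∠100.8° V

Step 1 — Convert each phasor to rectangular form:
  V1 = 40.4·(cos(49.0°) + j·sin(49.0°)) = 26.5 + j30.49 V
  V2 = 12·(cos(-90.0°) + j·sin(-90.0°)) = 0 - j12 V
  V3 = 139·(cos(-112.9°) + j·sin(-112.9°)) = -54.09 - j128 V
  V4 = 13.6·(cos(100.8°) + j·sin(100.8°)) = -2.548 + j13.36 V
Step 2 — Sum components: V_total = -30.13 - j96.2 V.
Step 3 — Convert to polar: |V_total| = 100.8 V, ∠V_total = -107.4°.

V_total = 100.8∠-107.4° V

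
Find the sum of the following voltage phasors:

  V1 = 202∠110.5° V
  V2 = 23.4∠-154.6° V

Step 1 — Convert each phasor to rectangular form:
  V1 = 202·(cos(110.5°) + j·sin(110.5°)) = -70.74 + j189.2 V
  V2 = 23.4·(cos(-154.6°) + j·sin(-154.6°)) = -21.14 - j10.04 V
Step 2 — Sum components: V_total = -91.88 + j179.2 V.
Step 3 — Convert to polar: |V_total| = 201.4 V, ∠V_total = 117.1°.

V_total = 201.4∠117.1° V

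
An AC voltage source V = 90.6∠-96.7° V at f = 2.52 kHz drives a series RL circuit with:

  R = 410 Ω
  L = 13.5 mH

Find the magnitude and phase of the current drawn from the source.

Step 1 — Angular frequency: ω = 2π·f = 2π·2520 = 1.583e+04 rad/s.
Step 2 — Component impedances:
  R: Z = R = 410 Ω
  L: Z = jωL = j·1.583e+04·0.0135 = 0 + j213.8 Ω
Step 3 — Series combination: Z_total = R + L = 410 + j213.8 Ω = 462.4∠27.5° Ω.
Step 4 — Source phasor: V = 90.6∠-96.7° V = -10.57 - j89.98 V.
Step 5 — Ohm's law: I = V / Z_total = (-10.57 - j89.98) / (410 + j213.8) = -0.1102 - j0.162 A.
Step 6 — Convert to polar: |I| = 0.1959 A, ∠I = -124.2°.

I = 0.1959∠-124.2° A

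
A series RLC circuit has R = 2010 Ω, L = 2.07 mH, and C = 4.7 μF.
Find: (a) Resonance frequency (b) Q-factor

Step 1 — Resonance condition Im(Z)=0 gives ω₀ = 1/√(LC).
Step 2 — ω₀ = 1/√(0.00207·4.7e-06) = 1.014e+04 rad/s.
Step 3 — f₀ = ω₀/(2π) = 1614 Hz.
Step 4 — Series Q: Q = ω₀L/R = 1.014e+04·0.00207/2010 = 0.01044.

(a) f₀ = 1614 Hz  (b) Q = 0.01044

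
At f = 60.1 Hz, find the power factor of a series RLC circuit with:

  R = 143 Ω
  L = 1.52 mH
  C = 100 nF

Step 1 — Angular frequency: ω = 2π·f = 2π·60.1 = 377.6 rad/s.
Step 2 — Component impedances:
  R: Z = R = 143 Ω
  L: Z = jωL = j·377.6·0.00152 = 0 + j0.574 Ω
  C: Z = 1/(jωC) = -j/(ω·C) = 0 - j2.648e+04 Ω
Step 3 — Series combination: Z_total = R + L + C = 143 - j2.648e+04 Ω = 2.648e+04∠-89.7° Ω.
Step 4 — Power factor: PF = cos(φ) = Re(Z)/|Z| = 143/2.648e+04 = 0.0054.
Step 5 — Type: Im(Z) = -2.648e+04 ⇒ leading (phase φ = -89.7°).

PF = 0.0054 (leading, φ = -89.7°)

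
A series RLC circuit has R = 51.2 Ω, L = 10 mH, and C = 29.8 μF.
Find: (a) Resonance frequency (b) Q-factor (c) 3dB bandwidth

Step 1 — Resonance condition Im(Z)=0 gives ω₀ = 1/√(LC).
Step 2 — ω₀ = 1/√(0.01·2.98e-05) = 1832 rad/s.
Step 3 — f₀ = ω₀/(2π) = 291.5 Hz.
Step 4 — Series Q: Q = ω₀L/R = 1832·0.01/51.2 = 0.3578.
Step 5 — 3dB bandwidth: Δω = ω₀/Q = 5120 rad/s; BW = Δω/(2π) = 814.9 Hz.

(a) f₀ = 291.5 Hz  (b) Q = 0.3578  (c) BW = 814.9 Hz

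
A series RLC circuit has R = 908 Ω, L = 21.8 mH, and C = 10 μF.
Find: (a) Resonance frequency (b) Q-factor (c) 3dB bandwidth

Step 1 — Resonance condition Im(Z)=0 gives ω₀ = 1/√(LC).
Step 2 — ω₀ = 1/√(0.0218·1e-05) = 2142 rad/s.
Step 3 — f₀ = ω₀/(2π) = 340.9 Hz.
Step 4 — Series Q: Q = ω₀L/R = 2142·0.0218/908 = 0.05142.
Step 5 — 3dB bandwidth: Δω = ω₀/Q = 4.165e+04 rad/s; BW = Δω/(2π) = 6629 Hz.

(a) f₀ = 340.9 Hz  (b) Q = 0.05142  (c) BW = 6629 Hz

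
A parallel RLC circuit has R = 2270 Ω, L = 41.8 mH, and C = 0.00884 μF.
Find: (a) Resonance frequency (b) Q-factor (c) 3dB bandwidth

Step 1 — Resonance: ω₀ = 1/√(LC) = 1/√(0.0418·8.84e-09) = 5.202e+04 rad/s.
Step 2 — f₀ = ω₀/(2π) = 8280 Hz.
Step 3 — Parallel Q: Q = R/(ω₀L) = 2270/(5.202e+04·0.0418) = 1.044.
Step 4 — Bandwidth: Δω = ω₀/Q = 4.983e+04 rad/s; BW = Δω/(2π) = 7931 Hz.

(a) f₀ = 8280 Hz  (b) Q = 1.044  (c) BW = 7931 Hz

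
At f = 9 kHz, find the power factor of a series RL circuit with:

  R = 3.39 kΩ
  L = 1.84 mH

Step 1 — Angular frequency: ω = 2π·f = 2π·9000 = 5.655e+04 rad/s.
Step 2 — Component impedances:
  R: Z = R = 3390 Ω
  L: Z = jωL = j·5.655e+04·0.00184 = 0 + j104 Ω
Step 3 — Series combination: Z_total = R + L = 3390 + j104 Ω = 3392∠1.8° Ω.
Step 4 — Power factor: PF = cos(φ) = Re(Z)/|Z| = 3390/3391.6 = 0.9995.
Step 5 — Type: Im(Z) = 104 ⇒ lagging (phase φ = 1.8°).

PF = 0.9995 (lagging, φ = 1.8°)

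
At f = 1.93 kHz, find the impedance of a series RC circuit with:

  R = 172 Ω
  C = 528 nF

Step 1 — Angular frequency: ω = 2π·f = 2π·1930 = 1.213e+04 rad/s.
Step 2 — Component impedances:
  R: Z = R = 172 Ω
  C: Z = 1/(jωC) = -j/(ω·C) = 0 - j156.2 Ω
Step 3 — Series combination: Z_total = R + C = 172 - j156.2 Ω = 232.3∠-42.2° Ω.

Z = 172 - j156.2 Ω = 232.3∠-42.2° Ω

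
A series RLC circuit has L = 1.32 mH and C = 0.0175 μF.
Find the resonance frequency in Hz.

Step 1 — Resonance condition Im(Z)=0 gives ω₀ = 1/√(LC).
Step 2 — ω₀ = 1/√(0.00132·1.75e-08) = 2.081e+05 rad/s.
Step 3 — f₀ = ω₀/(2π) = 3.311e+04 Hz.

f₀ = 3.311e+04 Hz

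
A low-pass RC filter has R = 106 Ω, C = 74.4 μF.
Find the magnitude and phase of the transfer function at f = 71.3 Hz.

Step 1 — Angular frequency: ω = 2π·71.3 = 448 rad/s.
Step 2 — Transfer function: H(jω) = 1/(1 + jωRC).
Step 3 — Denominator: 1 + jωRC = 1 + j·448·106·7.44e-05 = 1 + j3.533.
Step 4 — H = 0.07417 - j0.262.
Step 5 — Magnitude: |H| = 0.2723 (-11.3 dB); phase: φ = -74.2°.

|H| = 0.2723 (-11.3 dB), φ = -74.2°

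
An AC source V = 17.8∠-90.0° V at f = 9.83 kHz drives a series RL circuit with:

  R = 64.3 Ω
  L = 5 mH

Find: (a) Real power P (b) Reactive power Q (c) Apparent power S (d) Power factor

Step 1 — Angular frequency: ω = 2π·f = 2π·9830 = 6.176e+04 rad/s.
Step 2 — Component impedances:
  R: Z = R = 64.3 Ω
  L: Z = jωL = j·6.176e+04·0.005 = 0 + j308.8 Ω
Step 3 — Series combination: Z_total = R + L = 64.3 + j308.8 Ω = 315.4∠78.2° Ω.
Step 4 — Source phasor: V = 17.8∠-90.0° V = 0 - j17.8 V.
Step 5 — Current: I = V / Z = -0.05524 - j0.0115 A = 0.05643∠-168.2° A.
Step 6 — Complex power: S = V·I* = 0.2047 + j0.9833 VA.
Step 7 — Real power: P = Re(S) = 0.2047 W.
Step 8 — Reactive power: Q = Im(S) = 0.9833 VAR.
Step 9 — Apparent power: |S| = 1.004 VA.
Step 10 — Power factor: PF = P/|S| = 0.2038 (lagging).

(a) P = 0.2047 W  (b) Q = 0.9833 VAR  (c) S = 1.004 VA  (d) PF = 0.2038 (lagging)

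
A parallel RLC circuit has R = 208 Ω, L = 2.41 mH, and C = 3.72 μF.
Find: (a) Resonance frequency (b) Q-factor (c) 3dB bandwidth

Step 1 — Resonance: ω₀ = 1/√(LC) = 1/√(0.00241·3.72e-06) = 1.056e+04 rad/s.
Step 2 — f₀ = ω₀/(2π) = 1681 Hz.
Step 3 — Parallel Q: Q = R/(ω₀L) = 208/(1.056e+04·0.00241) = 8.172.
Step 4 — Bandwidth: Δω = ω₀/Q = 1292 rad/s; BW = Δω/(2π) = 205.7 Hz.

(a) f₀ = 1681 Hz  (b) Q = 8.172  (c) BW = 205.7 Hz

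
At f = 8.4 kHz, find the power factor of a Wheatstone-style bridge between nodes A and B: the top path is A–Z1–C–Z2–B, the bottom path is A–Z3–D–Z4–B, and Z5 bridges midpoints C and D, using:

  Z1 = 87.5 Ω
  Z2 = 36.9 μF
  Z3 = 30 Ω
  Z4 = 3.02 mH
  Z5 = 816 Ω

Step 1 — Angular frequency: ω = 2π·f = 2π·8400 = 5.278e+04 rad/s.
Step 2 — Component impedances:
  Z1: Z = R = 87.5 Ω
  Z2: Z = 1/(jωC) = -j/(ω·C) = 0 - j0.5135 Ω
  Z3: Z = R = 30 Ω
  Z4: Z = jωL = j·5.278e+04·0.00302 = 0 + j159.4 Ω
  Z5: Z = R = 816 Ω
Step 3 — Bridge requires nodal analysis (the Z5 bridge couples midpoints C and D, so the two paths cannot be reduced to a simple series/parallel combination). Setting node B to ground and injecting 1 A at node A, the 3-node admittance system at A, C, D solves to V_A = Z_AB = 62.86 + j25.68 Ω = 67.9∠22.2° Ω.
Step 4 — Power factor: PF = cos(φ) = Re(Z)/|Z| = 62.86/67.903 = 0.9257.
Step 5 — Type: Im(Z) = 25.68 ⇒ lagging (phase φ = 22.2°).

PF = 0.9257 (lagging, φ = 22.2°)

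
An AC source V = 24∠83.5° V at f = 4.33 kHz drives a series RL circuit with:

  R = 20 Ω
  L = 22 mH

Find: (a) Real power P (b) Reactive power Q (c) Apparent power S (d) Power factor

Step 1 — Angular frequency: ω = 2π·f = 2π·4330 = 2.721e+04 rad/s.
Step 2 — Component impedances:
  R: Z = R = 20 Ω
  L: Z = jωL = j·2.721e+04·0.022 = 0 + j598.5 Ω
Step 3 — Series combination: Z_total = R + L = 20 + j598.5 Ω = 598.9∠88.1° Ω.
Step 4 — Source phasor: V = 24∠83.5° V = 2.717 + j23.85 V.
Step 5 — Current: I = V / Z = 0.03995 - j0.003204 A = 0.04008∠-4.6° A.
Step 6 — Complex power: S = V·I* = 0.03212 + j0.9613 VA.
Step 7 — Real power: P = Re(S) = 0.03212 W.
Step 8 — Reactive power: Q = Im(S) = 0.9613 VAR.
Step 9 — Apparent power: |S| = 0.9618 VA.
Step 10 — Power factor: PF = P/|S| = 0.0334 (lagging).

(a) P = 0.03212 W  (b) Q = 0.9613 VAR  (c) S = 0.9618 VA  (d) PF = 0.0334 (lagging)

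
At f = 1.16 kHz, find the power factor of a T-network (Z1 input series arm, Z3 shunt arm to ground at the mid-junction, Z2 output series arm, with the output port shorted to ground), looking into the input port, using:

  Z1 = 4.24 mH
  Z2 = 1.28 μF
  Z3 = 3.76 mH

Step 1 — Angular frequency: ω = 2π·f = 2π·1160 = 7288 rad/s.
Step 2 — Component impedances:
  Z1: Z = jωL = j·7288·0.00424 = 0 + j30.9 Ω
  Z2: Z = 1/(jωC) = -j/(ω·C) = 0 - j107.2 Ω
  Z3: Z = jωL = j·7288·0.00376 = 0 + j27.4 Ω
Step 3 — With the output port shorted to ground, the output series arm Z2 runs from the junction to ground; the shunt arm Z3 also runs from the junction to ground. They appear in parallel: Z3 || Z2 = 0 + j36.82 Ω.
Step 4 — Series with input arm Z1: Z_in = Z1 + (Z3 || Z2) = 0 + j67.72 Ω = 67.72∠90.0° Ω.
Step 5 — Power factor: PF = cos(φ) = Re(Z)/|Z| = 0/67.72 = 0.
Step 6 — Type: Im(Z) = 67.72 ⇒ lagging (phase φ = 90.0°).

PF = 0 (lagging, φ = 90.0°)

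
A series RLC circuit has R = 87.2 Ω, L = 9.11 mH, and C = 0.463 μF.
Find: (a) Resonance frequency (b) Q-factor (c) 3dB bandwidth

Step 1 — Resonance condition Im(Z)=0 gives ω₀ = 1/√(LC).
Step 2 — ω₀ = 1/√(0.00911·4.63e-07) = 1.54e+04 rad/s.
Step 3 — f₀ = ω₀/(2π) = 2451 Hz.
Step 4 — Series Q: Q = ω₀L/R = 1.54e+04·0.00911/87.2 = 1.609.
Step 5 — 3dB bandwidth: Δω = ω₀/Q = 9572 rad/s; BW = Δω/(2π) = 1523 Hz.

(a) f₀ = 2451 Hz  (b) Q = 1.609  (c) BW = 1523 Hz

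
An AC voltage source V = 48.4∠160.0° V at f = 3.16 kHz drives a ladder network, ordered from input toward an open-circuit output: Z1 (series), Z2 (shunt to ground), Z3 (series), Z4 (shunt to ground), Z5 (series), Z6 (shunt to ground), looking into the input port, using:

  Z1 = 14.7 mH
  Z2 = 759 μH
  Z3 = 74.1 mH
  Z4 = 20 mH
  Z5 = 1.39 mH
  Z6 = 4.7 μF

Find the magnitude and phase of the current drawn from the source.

Step 1 — Angular frequency: ω = 2π·f = 2π·3160 = 1.985e+04 rad/s.
Step 2 — Component impedances:
  Z1: Z = jωL = j·1.985e+04·0.0147 = 0 + j291.9 Ω
  Z2: Z = jωL = j·1.985e+04·0.000759 = 0 + j15.07 Ω
  Z3: Z = jωL = j·1.985e+04·0.0741 = 0 + j1471 Ω
  Z4: Z = jωL = j·1.985e+04·0.02 = 0 + j397.1 Ω
  Z5: Z = jωL = j·1.985e+04·0.00139 = 0 + j27.6 Ω
  Z6: Z = 1/(jωC) = -j/(ω·C) = 0 - j10.72 Ω
Step 3 — Ladder network (open output): work backward from the far end, alternating series and parallel combinations. Z_in = 0 + j306.8 Ω = 306.8∠90.0° Ω.
Step 4 — Source phasor: V = 48.4∠160.0° V = -45.48 + j16.55 V.
Step 5 — Ohm's law: I = V / Z_total = (-45.48 + j16.55) / (0 + j306.8) = 0.05396 + j0.1483 A.
Step 6 — Convert to polar: |I| = 0.1578 A, ∠I = 70.0°.

I = 0.1578∠70.0° A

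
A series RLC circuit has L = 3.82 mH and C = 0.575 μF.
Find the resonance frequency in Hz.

Step 1 — Resonance condition Im(Z)=0 gives ω₀ = 1/√(LC).
Step 2 — ω₀ = 1/√(0.00382·5.75e-07) = 2.134e+04 rad/s.
Step 3 — f₀ = ω₀/(2π) = 3396 Hz.

f₀ = 3396 Hz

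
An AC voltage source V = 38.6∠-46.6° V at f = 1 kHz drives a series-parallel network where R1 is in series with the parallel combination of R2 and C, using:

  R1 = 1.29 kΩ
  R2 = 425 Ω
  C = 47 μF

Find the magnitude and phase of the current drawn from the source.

Step 1 — Angular frequency: ω = 2π·f = 2π·1000 = 6283 rad/s.
Step 2 — Component impedances:
  R1: Z = R = 1290 Ω
  R2: Z = R = 425 Ω
  C: Z = 1/(jωC) = -j/(ω·C) = 0 - j3.386 Ω
Step 3 — Parallel branch: R2 || C = 1/(1/R2 + 1/C) = 0.02698 - j3.386 Ω.
Step 4 — Series with R1: Z_total = R1 + (R2 || C) = 1290 - j3.386 Ω = 1290∠-0.2° Ω.
Step 5 — Source phasor: V = 38.6∠-46.6° V = 26.52 - j28.05 V.
Step 6 — Ohm's law: I = V / Z_total = (26.52 - j28.05) / (1290 - j3.386) = 0.02062 - j0.02169 A.
Step 7 — Convert to polar: |I| = 0.02992 A, ∠I = -46.4°.

I = 0.02992∠-46.4° A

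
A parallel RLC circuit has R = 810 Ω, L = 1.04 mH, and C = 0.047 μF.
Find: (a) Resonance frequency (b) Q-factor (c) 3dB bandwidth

Step 1 — Resonance: ω₀ = 1/√(LC) = 1/√(0.00104·4.7e-08) = 1.43e+05 rad/s.
Step 2 — f₀ = ω₀/(2π) = 2.276e+04 Hz.
Step 3 — Parallel Q: Q = R/(ω₀L) = 810/(1.43e+05·0.00104) = 5.445.
Step 4 — Bandwidth: Δω = ω₀/Q = 2.627e+04 rad/s; BW = Δω/(2π) = 4181 Hz.

(a) f₀ = 2.276e+04 Hz  (b) Q = 5.445  (c) BW = 4181 Hz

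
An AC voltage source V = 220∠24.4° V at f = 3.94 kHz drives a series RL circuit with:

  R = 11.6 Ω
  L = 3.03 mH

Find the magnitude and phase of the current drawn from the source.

Step 1 — Angular frequency: ω = 2π·f = 2π·3940 = 2.476e+04 rad/s.
Step 2 — Component impedances:
  R: Z = R = 11.6 Ω
  L: Z = jωL = j·2.476e+04·0.00303 = 0 + j75.01 Ω
Step 3 — Series combination: Z_total = R + L = 11.6 + j75.01 Ω = 75.9∠81.2° Ω.
Step 4 — Source phasor: V = 220∠24.4° V = 200.4 + j90.88 V.
Step 5 — Ohm's law: I = V / Z_total = (200.4 + j90.88) / (11.6 + j75.01) = 1.587 - j2.426 A.
Step 6 — Convert to polar: |I| = 2.898 A, ∠I = -56.8°.

I = 2.898∠-56.8° A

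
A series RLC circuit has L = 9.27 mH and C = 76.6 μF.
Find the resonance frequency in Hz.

Step 1 — Resonance condition Im(Z)=0 gives ω₀ = 1/√(LC).
Step 2 — ω₀ = 1/√(0.00927·7.66e-05) = 1187 rad/s.
Step 3 — f₀ = ω₀/(2π) = 188.9 Hz.

f₀ = 188.9 Hz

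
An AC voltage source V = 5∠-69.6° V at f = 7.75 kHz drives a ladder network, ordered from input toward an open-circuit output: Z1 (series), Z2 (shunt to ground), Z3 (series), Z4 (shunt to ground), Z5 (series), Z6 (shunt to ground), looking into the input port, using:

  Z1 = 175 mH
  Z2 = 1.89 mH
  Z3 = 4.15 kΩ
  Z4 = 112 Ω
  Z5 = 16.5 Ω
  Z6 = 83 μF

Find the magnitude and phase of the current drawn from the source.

Step 1 — Angular frequency: ω = 2π·f = 2π·7750 = 4.869e+04 rad/s.
Step 2 — Component impedances:
  Z1: Z = jωL = j·4.869e+04·0.175 = 0 + j8522 Ω
  Z2: Z = jωL = j·4.869e+04·0.00189 = 0 + j92.03 Ω
  Z3: Z = R = 4150 Ω
  Z4: Z = R = 112 Ω
  Z5: Z = R = 16.5 Ω
  Z6: Z = 1/(jωC) = -j/(ω·C) = 0 - j0.2474 Ω
Step 3 — Ladder network (open output): work backward from the far end, alternating series and parallel combinations. Z_in = 2.033 + j8614 Ω = 8614∠90.0° Ω.
Step 4 — Source phasor: V = 5∠-69.6° V = 1.743 - j4.686 V.
Step 5 — Ohm's law: I = V / Z_total = (1.743 - j4.686) / (2.033 + j8614) = -0.000544 - j0.0002025 A.
Step 6 — Convert to polar: |I| = 0.0005805 A, ∠I = -159.6°.

I = 0.0005805∠-159.6° A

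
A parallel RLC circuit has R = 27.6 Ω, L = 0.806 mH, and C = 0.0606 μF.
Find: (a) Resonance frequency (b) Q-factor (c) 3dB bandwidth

Step 1 — Resonance: ω₀ = 1/√(LC) = 1/√(0.000806·6.06e-08) = 1.431e+05 rad/s.
Step 2 — f₀ = ω₀/(2π) = 2.277e+04 Hz.
Step 3 — Parallel Q: Q = R/(ω₀L) = 27.6/(1.431e+05·0.000806) = 0.2393.
Step 4 — Bandwidth: Δω = ω₀/Q = 5.979e+05 rad/s; BW = Δω/(2π) = 9.516e+04 Hz.

(a) f₀ = 2.277e+04 Hz  (b) Q = 0.2393  (c) BW = 9.516e+04 Hz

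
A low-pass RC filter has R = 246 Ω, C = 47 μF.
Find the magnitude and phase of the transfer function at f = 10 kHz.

Step 1 — Angular frequency: ω = 2π·1e+04 = 6.283e+04 rad/s.
Step 2 — Transfer function: H(jω) = 1/(1 + jωRC).
Step 3 — Denominator: 1 + jωRC = 1 + j·6.283e+04·246·4.7e-05 = 1 + j726.5.
Step 4 — H = 1.895e-06 - j0.001377.
Step 5 — Magnitude: |H| = 0.001377 (-57.2 dB); phase: φ = -89.9°.

|H| = 0.001377 (-57.2 dB), φ = -89.9°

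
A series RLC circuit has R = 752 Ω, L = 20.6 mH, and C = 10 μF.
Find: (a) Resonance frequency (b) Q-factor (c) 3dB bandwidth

Step 1 — Resonance: ω₀ = 1/√(LC) = 1/√(0.0206·1e-05) = 2203 rad/s.
Step 2 — f₀ = ω₀/(2π) = 350.7 Hz.
Step 3 — Series Q: Q = ω₀L/R = 2203·0.0206/752 = 0.06036.
Step 4 — Bandwidth: Δω = ω₀/Q = 3.65e+04 rad/s; BW = Δω/(2π) = 5810 Hz.

(a) f₀ = 350.7 Hz  (b) Q = 0.06036  (c) BW = 5810 Hz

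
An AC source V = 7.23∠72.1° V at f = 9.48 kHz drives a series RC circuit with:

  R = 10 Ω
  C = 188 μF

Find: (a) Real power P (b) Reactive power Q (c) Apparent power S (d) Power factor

Step 1 — Angular frequency: ω = 2π·f = 2π·9480 = 5.956e+04 rad/s.
Step 2 — Component impedances:
  R: Z = R = 10 Ω
  C: Z = 1/(jωC) = -j/(ω·C) = 0 - j0.0893 Ω
Step 3 — Series combination: Z_total = R + C = 10 - j0.0893 Ω = 10∠-0.5° Ω.
Step 4 — Source phasor: V = 7.23∠72.1° V = 2.222 + j6.88 V.
Step 5 — Current: I = V / Z = 0.2161 + j0.6899 A = 0.723∠72.6° A.
Step 6 — Complex power: S = V·I* = 5.227 - j0.04668 VA.
Step 7 — Real power: P = Re(S) = 5.227 W.
Step 8 — Reactive power: Q = Im(S) = -0.04668 VAR.
Step 9 — Apparent power: |S| = 5.227 VA.
Step 10 — Power factor: PF = P/|S| = 1 (leading).

(a) P = 5.227 W  (b) Q = -0.04668 VAR  (c) S = 5.227 VA  (d) PF = 1 (leading)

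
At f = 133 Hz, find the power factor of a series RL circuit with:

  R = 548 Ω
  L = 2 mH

Step 1 — Angular frequency: ω = 2π·f = 2π·133 = 835.7 rad/s.
Step 2 — Component impedances:
  R: Z = R = 548 Ω
  L: Z = jωL = j·835.7·0.002 = 0 + j1.671 Ω
Step 3 — Series combination: Z_total = R + L = 548 + j1.671 Ω = 548∠0.2° Ω.
Step 4 — Power factor: PF = cos(φ) = Re(Z)/|Z| = 548/548 = 1.
Step 5 — Type: Im(Z) = 1.671 ⇒ lagging (phase φ = 0.2°).

PF = 1 (lagging, φ = 0.2°)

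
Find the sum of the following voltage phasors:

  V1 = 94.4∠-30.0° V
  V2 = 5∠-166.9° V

Step 1 — Convert each phasor to rectangular form:
  V1 = 94.4·(cos(-30.0°) + j·sin(-30.0°)) = 81.75 - j47.2 V
  V2 = 5·(cos(-166.9°) + j·sin(-166.9°)) = -4.87 - j1.133 V
Step 2 — Sum components: V_total = 76.88 - j48.33 V.
Step 3 — Convert to polar: |V_total| = 90.81 V, ∠V_total = -32.2°.

V_total = 90.81∠-32.2° V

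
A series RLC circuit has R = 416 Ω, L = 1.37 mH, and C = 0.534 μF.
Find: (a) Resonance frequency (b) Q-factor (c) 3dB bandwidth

Step 1 — Resonance condition Im(Z)=0 gives ω₀ = 1/√(LC).
Step 2 — ω₀ = 1/√(0.00137·5.34e-07) = 3.697e+04 rad/s.
Step 3 — f₀ = ω₀/(2π) = 5884 Hz.
Step 4 — Series Q: Q = ω₀L/R = 3.697e+04·0.00137/416 = 0.1218.
Step 5 — 3dB bandwidth: Δω = ω₀/Q = 3.036e+05 rad/s; BW = Δω/(2π) = 4.833e+04 Hz.

(a) f₀ = 5884 Hz  (b) Q = 0.1218  (c) BW = 4.833e+04 Hz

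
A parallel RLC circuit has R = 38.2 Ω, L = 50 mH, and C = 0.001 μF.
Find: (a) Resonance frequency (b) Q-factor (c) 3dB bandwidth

Step 1 — Resonance: ω₀ = 1/√(LC) = 1/√(0.05·1e-09) = 1.414e+05 rad/s.
Step 2 — f₀ = ω₀/(2π) = 2.251e+04 Hz.
Step 3 — Parallel Q: Q = R/(ω₀L) = 38.2/(1.414e+05·0.05) = 0.005402.
Step 4 — Bandwidth: Δω = ω₀/Q = 2.618e+07 rad/s; BW = Δω/(2π) = 4.166e+06 Hz.

(a) f₀ = 2.251e+04 Hz  (b) Q = 0.005402  (c) BW = 4.166e+06 Hz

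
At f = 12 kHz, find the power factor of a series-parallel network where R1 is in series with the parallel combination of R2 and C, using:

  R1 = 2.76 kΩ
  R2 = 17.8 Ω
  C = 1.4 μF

Step 1 — Angular frequency: ω = 2π·f = 2π·1.2e+04 = 7.54e+04 rad/s.
Step 2 — Component impedances:
  R1: Z = R = 2760 Ω
  R2: Z = R = 17.8 Ω
  C: Z = 1/(jωC) = -j/(ω·C) = 0 - j9.474 Ω
Step 3 — Parallel branch: R2 || C = 1/(1/R2 + 1/C) = 3.929 - j7.382 Ω.
Step 4 — Series with R1: Z_total = R1 + (R2 || C) = 2764 - j7.382 Ω = 2764∠-0.2° Ω.
Step 5 — Power factor: PF = cos(φ) = Re(Z)/|Z| = 2764/2764 = 1.
Step 6 — Type: Im(Z) = -7.382 ⇒ leading (phase φ = -0.2°).

PF = 1 (leading, φ = -0.2°)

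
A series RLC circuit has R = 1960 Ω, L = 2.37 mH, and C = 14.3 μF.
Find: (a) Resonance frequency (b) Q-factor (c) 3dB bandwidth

Step 1 — Resonance: ω₀ = 1/√(LC) = 1/√(0.00237·1.43e-05) = 5432 rad/s.
Step 2 — f₀ = ω₀/(2π) = 864.5 Hz.
Step 3 — Series Q: Q = ω₀L/R = 5432·0.00237/1960 = 0.006568.
Step 4 — Bandwidth: Δω = ω₀/Q = 8.27e+05 rad/s; BW = Δω/(2π) = 1.316e+05 Hz.

(a) f₀ = 864.5 Hz  (b) Q = 0.006568  (c) BW = 1.316e+05 Hz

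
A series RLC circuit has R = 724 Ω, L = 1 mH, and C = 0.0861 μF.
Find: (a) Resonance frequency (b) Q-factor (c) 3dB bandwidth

Step 1 — Resonance condition Im(Z)=0 gives ω₀ = 1/√(LC).
Step 2 — ω₀ = 1/√(0.001·8.61e-08) = 1.078e+05 rad/s.
Step 3 — f₀ = ω₀/(2π) = 1.715e+04 Hz.
Step 4 — Series Q: Q = ω₀L/R = 1.078e+05·0.001/724 = 0.1489.
Step 5 — 3dB bandwidth: Δω = ω₀/Q = 7.24e+05 rad/s; BW = Δω/(2π) = 1.152e+05 Hz.

(a) f₀ = 1.715e+04 Hz  (b) Q = 0.1489  (c) BW = 1.152e+05 Hz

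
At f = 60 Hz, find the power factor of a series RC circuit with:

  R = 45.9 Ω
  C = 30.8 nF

Step 1 — Angular frequency: ω = 2π·f = 2π·60 = 377 rad/s.
Step 2 — Component impedances:
  R: Z = R = 45.9 Ω
  C: Z = 1/(jωC) = -j/(ω·C) = 0 - j8.612e+04 Ω
Step 3 — Series combination: Z_total = R + C = 45.9 - j8.612e+04 Ω = 8.612e+04∠-90.0° Ω.
Step 4 — Power factor: PF = cos(φ) = Re(Z)/|Z| = 45.9/8.612e+04 = 0.000533.
Step 5 — Type: Im(Z) = -8.612e+04 ⇒ leading (phase φ = -90.0°).

PF = 0.000533 (leading, φ = -90.0°)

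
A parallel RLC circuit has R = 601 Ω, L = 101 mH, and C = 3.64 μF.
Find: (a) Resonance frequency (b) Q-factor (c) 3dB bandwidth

Step 1 — Resonance: ω₀ = 1/√(LC) = 1/√(0.101·3.64e-06) = 1649 rad/s.
Step 2 — f₀ = ω₀/(2π) = 262.5 Hz.
Step 3 — Parallel Q: Q = R/(ω₀L) = 601/(1649·0.101) = 3.608.
Step 4 — Bandwidth: Δω = ω₀/Q = 457.1 rad/s; BW = Δω/(2π) = 72.75 Hz.

(a) f₀ = 262.5 Hz  (b) Q = 3.608  (c) BW = 72.75 Hz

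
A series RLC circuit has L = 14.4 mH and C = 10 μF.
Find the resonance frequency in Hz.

Step 1 — Resonance condition Im(Z)=0 gives ω₀ = 1/√(LC).
Step 2 — ω₀ = 1/√(0.0144·1e-05) = 2635 rad/s.
Step 3 — f₀ = ω₀/(2π) = 419.4 Hz.

f₀ = 419.4 Hz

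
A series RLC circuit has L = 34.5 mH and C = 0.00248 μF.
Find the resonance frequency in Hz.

Step 1 — Resonance condition Im(Z)=0 gives ω₀ = 1/√(LC).
Step 2 — ω₀ = 1/√(0.0345·2.48e-09) = 1.081e+05 rad/s.
Step 3 — f₀ = ω₀/(2π) = 1.721e+04 Hz.

f₀ = 1.721e+04 Hz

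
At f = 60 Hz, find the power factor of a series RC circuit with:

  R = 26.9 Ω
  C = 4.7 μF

Step 1 — Angular frequency: ω = 2π·f = 2π·60 = 377 rad/s.
Step 2 — Component impedances:
  R: Z = R = 26.9 Ω
  C: Z = 1/(jωC) = -j/(ω·C) = 0 - j564.4 Ω
Step 3 — Series combination: Z_total = R + C = 26.9 - j564.4 Ω = 565∠-87.3° Ω.
Step 4 — Power factor: PF = cos(φ) = Re(Z)/|Z| = 26.9/565 = 0.04761.
Step 5 — Type: Im(Z) = -564.4 ⇒ leading (phase φ = -87.3°).

PF = 0.04761 (leading, φ = -87.3°)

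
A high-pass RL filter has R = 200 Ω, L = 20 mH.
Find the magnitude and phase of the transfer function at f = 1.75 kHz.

Step 1 — Angular frequency: ω = 2π·1750 = 1.1e+04 rad/s.
Step 2 — Transfer function: H(jω) = jωL/(R + jωL).
Step 3 — Numerator jωL = j·219.9; denominator R + jωL = 200 + j219.9.
Step 4 — H = 0.5473 + j0.4978.
Step 5 — Magnitude: |H| = 0.7398 (-2.6 dB); phase: φ = 42.3°.

|H| = 0.7398 (-2.6 dB), φ = 42.3°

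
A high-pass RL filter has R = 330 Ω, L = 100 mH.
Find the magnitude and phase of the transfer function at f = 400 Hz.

Step 1 — Angular frequency: ω = 2π·400 = 2513 rad/s.
Step 2 — Transfer function: H(jω) = jωL/(R + jωL).
Step 3 — Numerator jωL = j·251.3; denominator R + jωL = 330 + j251.3.
Step 4 — H = 0.3671 + j0.482.
Step 5 — Magnitude: |H| = 0.6059 (-4.4 dB); phase: φ = 52.7°.

|H| = 0.6059 (-4.4 dB), φ = 52.7°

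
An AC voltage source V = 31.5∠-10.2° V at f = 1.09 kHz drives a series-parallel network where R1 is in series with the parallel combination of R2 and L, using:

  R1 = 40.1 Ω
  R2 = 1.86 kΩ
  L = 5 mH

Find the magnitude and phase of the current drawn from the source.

Step 1 — Angular frequency: ω = 2π·f = 2π·1090 = 6849 rad/s.
Step 2 — Component impedances:
  R1: Z = R = 40.1 Ω
  R2: Z = R = 1860 Ω
  L: Z = jωL = j·6849·0.005 = 0 + j34.24 Ω
Step 3 — Parallel branch: R2 || L = 1/(1/R2 + 1/L) = 0.6302 + j34.23 Ω.
Step 4 — Series with R1: Z_total = R1 + (R2 || L) = 40.73 + j34.23 Ω = 53.2∠40.0° Ω.
Step 5 — Source phasor: V = 31.5∠-10.2° V = 31 - j5.578 V.
Step 6 — Ohm's law: I = V / Z_total = (31 - j5.578) / (40.73 + j34.23) = 0.3786 - j0.4552 A.
Step 7 — Convert to polar: |I| = 0.5921 A, ∠I = -50.2°.

I = 0.5921∠-50.2° A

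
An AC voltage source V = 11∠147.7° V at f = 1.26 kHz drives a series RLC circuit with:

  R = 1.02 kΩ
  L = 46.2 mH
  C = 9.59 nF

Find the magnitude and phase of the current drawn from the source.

Step 1 — Angular frequency: ω = 2π·f = 2π·1260 = 7917 rad/s.
Step 2 — Component impedances:
  R: Z = R = 1020 Ω
  L: Z = jωL = j·7917·0.0462 = 0 + j365.8 Ω
  C: Z = 1/(jωC) = -j/(ω·C) = 0 - j1.317e+04 Ω
Step 3 — Series combination: Z_total = R + L + C = 1020 - j1.281e+04 Ω = 1.285e+04∠-85.4° Ω.
Step 4 — Source phasor: V = 11∠147.7° V = -9.298 + j5.878 V.
Step 5 — Ohm's law: I = V / Z_total = (-9.298 + j5.878) / (1020 - j1.281e+04) = -0.0005136 - j0.0006852 A.
Step 6 — Convert to polar: |I| = 0.0008563 A, ∠I = -126.9°.

I = 0.0008563∠-126.9° A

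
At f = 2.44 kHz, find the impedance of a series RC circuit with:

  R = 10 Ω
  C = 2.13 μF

Step 1 — Angular frequency: ω = 2π·f = 2π·2440 = 1.533e+04 rad/s.
Step 2 — Component impedances:
  R: Z = R = 10 Ω
  C: Z = 1/(jωC) = -j/(ω·C) = 0 - j30.62 Ω
Step 3 — Series combination: Z_total = R + C = 10 - j30.62 Ω = 32.21∠-71.9° Ω.

Z = 10 - j30.62 Ω = 32.21∠-71.9° Ω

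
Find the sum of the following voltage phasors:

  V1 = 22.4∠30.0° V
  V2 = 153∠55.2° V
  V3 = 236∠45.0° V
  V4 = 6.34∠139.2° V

Step 1 — Convert each phasor to rectangular form:
  V1 = 22.4·(cos(30.0°) + j·sin(30.0°)) = 19.4 + j11.2 V
  V2 = 153·(cos(55.2°) + j·sin(55.2°)) = 87.32 + j125.6 V
  V3 = 236·(cos(45.0°) + j·sin(45.0°)) = 166.9 + j166.9 V
  V4 = 6.34·(cos(139.2°) + j·sin(139.2°)) = -4.799 + j4.143 V
Step 2 — Sum components: V_total = 268.8 + j307.9 V.
Step 3 — Convert to polar: |V_total| = 408.7 V, ∠V_total = 48.9°.

V_total = 408.7∠48.9° V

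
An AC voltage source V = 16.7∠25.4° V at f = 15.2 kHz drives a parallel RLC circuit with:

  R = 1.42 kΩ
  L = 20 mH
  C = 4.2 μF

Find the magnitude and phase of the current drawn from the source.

Step 1 — Angular frequency: ω = 2π·f = 2π·1.52e+04 = 9.55e+04 rad/s.
Step 2 — Component impedances:
  R: Z = R = 1420 Ω
  L: Z = jωL = j·9.55e+04·0.02 = 0 + j1910 Ω
  C: Z = 1/(jωC) = -j/(ω·C) = 0 - j2.493 Ω
Step 3 — Parallel combination: 1/Z_total = 1/R + 1/L + 1/C; Z_total = 0.004388 - j2.496 Ω = 2.496∠-89.9° Ω.
Step 4 — Source phasor: V = 16.7∠25.4° V = 15.09 + j7.163 V.
Step 5 — Ohm's law: I = V / Z_total = (15.09 + j7.163) / (0.004388 - j2.496) = -2.859 + j6.048 A.
Step 6 — Convert to polar: |I| = 6.69 A, ∠I = 115.3°.

I = 6.69∠115.3° A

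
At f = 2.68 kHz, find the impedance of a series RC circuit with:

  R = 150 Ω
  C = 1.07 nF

Step 1 — Angular frequency: ω = 2π·f = 2π·2680 = 1.684e+04 rad/s.
Step 2 — Component impedances:
  R: Z = R = 150 Ω
  C: Z = 1/(jωC) = -j/(ω·C) = 0 - j5.55e+04 Ω
Step 3 — Series combination: Z_total = R + C = 150 - j5.55e+04 Ω = 5.55e+04∠-89.8° Ω.

Z = 150 - j5.55e+04 Ω = 5.55e+04∠-89.8° Ω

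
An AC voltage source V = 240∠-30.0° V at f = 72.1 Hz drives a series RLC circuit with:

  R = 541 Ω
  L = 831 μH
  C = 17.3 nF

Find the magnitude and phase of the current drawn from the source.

Step 1 — Angular frequency: ω = 2π·f = 2π·72.1 = 453 rad/s.
Step 2 — Component impedances:
  R: Z = R = 541 Ω
  L: Z = jωL = j·453·0.000831 = 0 + j0.3765 Ω
  C: Z = 1/(jωC) = -j/(ω·C) = 0 - j1.276e+05 Ω
Step 3 — Series combination: Z_total = R + L + C = 541 - j1.276e+05 Ω = 1.276e+05∠-89.8° Ω.
Step 4 — Source phasor: V = 240∠-30.0° V = 207.8 - j120 V.
Step 5 — Ohm's law: I = V / Z_total = (207.8 - j120) / (541 - j1.276e+05) = 0.0009474 + j0.001625 A.
Step 6 — Convert to polar: |I| = 0.001881 A, ∠I = 59.8°.

I = 0.001881∠59.8° A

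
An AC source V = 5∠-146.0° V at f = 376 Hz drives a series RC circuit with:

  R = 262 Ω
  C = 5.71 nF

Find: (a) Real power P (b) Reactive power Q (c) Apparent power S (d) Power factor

Step 1 — Angular frequency: ω = 2π·f = 2π·376 = 2362 rad/s.
Step 2 — Component impedances:
  R: Z = R = 262 Ω
  C: Z = 1/(jωC) = -j/(ω·C) = 0 - j7.413e+04 Ω
Step 3 — Series combination: Z_total = R + C = 262 - j7.413e+04 Ω = 7.413e+04∠-89.8° Ω.
Step 4 — Source phasor: V = 5∠-146.0° V = -4.145 - j2.796 V.
Step 5 — Current: I = V / Z = 3.752e-05 - j5.605e-05 A = 6.745e-05∠-56.2° A.
Step 6 — Complex power: S = V·I* = 1.192e-06 - j0.0003372 VA.
Step 7 — Real power: P = Re(S) = 1.192e-06 W.
Step 8 — Reactive power: Q = Im(S) = -0.0003372 VAR.
Step 9 — Apparent power: |S| = 0.0003372 VA.
Step 10 — Power factor: PF = P/|S| = 0.003534 (leading).

(a) P = 1.192e-06 W  (b) Q = -0.0003372 VAR  (c) S = 0.0003372 VA  (d) PF = 0.003534 (leading)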